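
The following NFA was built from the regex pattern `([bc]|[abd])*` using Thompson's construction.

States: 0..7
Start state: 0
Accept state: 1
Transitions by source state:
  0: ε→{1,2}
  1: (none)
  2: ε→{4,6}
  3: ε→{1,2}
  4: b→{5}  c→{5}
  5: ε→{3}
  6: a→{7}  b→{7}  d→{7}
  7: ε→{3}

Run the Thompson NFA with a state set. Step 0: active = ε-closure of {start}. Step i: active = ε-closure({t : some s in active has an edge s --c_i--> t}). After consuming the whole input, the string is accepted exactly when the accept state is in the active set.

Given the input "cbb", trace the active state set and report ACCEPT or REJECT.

Answer: ACCEPT

Derivation:
initial (ε-close {0}): {0,1,2,4,6}
'c' @ 1: {1,2,3,4,5,6}  (accept∈set)
'b' @ 2: {1,2,3,4,5,6,7}  (accept∈set)
'b' @ 3: {1,2,3,4,5,6,7}  (accept∈set)
final: {1,2,3,4,5,6,7}; accept 1 in set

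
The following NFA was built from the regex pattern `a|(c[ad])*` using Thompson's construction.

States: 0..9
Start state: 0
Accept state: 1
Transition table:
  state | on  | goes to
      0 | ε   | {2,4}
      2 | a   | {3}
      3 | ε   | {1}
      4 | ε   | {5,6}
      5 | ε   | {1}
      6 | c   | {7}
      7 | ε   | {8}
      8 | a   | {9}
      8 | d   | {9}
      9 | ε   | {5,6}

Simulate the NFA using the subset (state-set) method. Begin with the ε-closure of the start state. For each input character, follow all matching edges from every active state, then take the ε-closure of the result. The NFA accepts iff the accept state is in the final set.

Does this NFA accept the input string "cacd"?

Answer: ACCEPT

Derivation:
start: ε-closure({0}) = {0,1,2,4,5,6}
'c' @ 1: {7,8}
'a' @ 2: {1,5,6,9}  ✓accept
'c' @ 3: {7,8}
'd' @ 4: {1,5,6,9}  ✓accept
after full input: {1,5,6,9}  (accept=1 in)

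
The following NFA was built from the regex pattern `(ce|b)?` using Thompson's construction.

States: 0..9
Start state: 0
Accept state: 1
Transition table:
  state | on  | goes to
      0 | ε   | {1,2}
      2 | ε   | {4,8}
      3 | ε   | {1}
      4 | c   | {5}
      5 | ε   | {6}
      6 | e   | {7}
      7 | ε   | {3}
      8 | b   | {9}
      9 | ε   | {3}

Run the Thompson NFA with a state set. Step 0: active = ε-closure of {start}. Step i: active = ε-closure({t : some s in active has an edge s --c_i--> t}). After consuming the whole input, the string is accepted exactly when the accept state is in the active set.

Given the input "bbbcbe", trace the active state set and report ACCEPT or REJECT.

Answer: REJECT

Steps:
start: ε-closure({0}) = {0,1,2,4,8}
'b' @ 1: {1,3,9}  ✓accept
'b' @ 2: {}  — state set empty
rest 'bcbe' ignored (set empty)
after full input: {}  (accept=1 not in)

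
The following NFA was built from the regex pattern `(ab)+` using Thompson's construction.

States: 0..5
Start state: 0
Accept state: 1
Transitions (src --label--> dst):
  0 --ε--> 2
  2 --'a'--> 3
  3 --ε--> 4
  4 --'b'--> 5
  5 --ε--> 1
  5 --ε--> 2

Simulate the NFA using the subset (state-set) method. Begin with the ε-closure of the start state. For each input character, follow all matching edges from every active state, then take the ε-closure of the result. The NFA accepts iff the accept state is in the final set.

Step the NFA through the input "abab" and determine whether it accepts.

Answer: ACCEPT

Steps:
initial (ε-close {0}): {0,2}
'a' @ 1: {3,4}
'b' @ 2: {1,2,5}  (accept∈set)
'a' @ 3: {3,4}
'b' @ 4: {1,2,5}  (accept∈set)
after full input: {1,2,5}  (accept=1 in)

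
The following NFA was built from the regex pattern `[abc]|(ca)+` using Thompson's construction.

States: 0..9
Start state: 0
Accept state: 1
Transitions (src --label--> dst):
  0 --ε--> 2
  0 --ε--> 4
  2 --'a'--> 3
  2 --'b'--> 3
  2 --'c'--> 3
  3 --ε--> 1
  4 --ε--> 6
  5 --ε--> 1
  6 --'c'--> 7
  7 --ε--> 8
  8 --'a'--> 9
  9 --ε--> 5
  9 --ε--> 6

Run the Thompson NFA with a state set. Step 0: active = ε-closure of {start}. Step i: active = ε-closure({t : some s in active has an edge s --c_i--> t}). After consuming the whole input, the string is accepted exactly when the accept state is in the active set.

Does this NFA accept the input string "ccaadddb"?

S₀ = ε-closure({0}) = {0,2,4,6}
'c' @ 1: {1,3,7,8}  ✓accept
'c' @ 2: {}  — state set empty
rest 'aadddb' ignored (set empty)
final: {}; accept 1 not in set

Answer: REJECT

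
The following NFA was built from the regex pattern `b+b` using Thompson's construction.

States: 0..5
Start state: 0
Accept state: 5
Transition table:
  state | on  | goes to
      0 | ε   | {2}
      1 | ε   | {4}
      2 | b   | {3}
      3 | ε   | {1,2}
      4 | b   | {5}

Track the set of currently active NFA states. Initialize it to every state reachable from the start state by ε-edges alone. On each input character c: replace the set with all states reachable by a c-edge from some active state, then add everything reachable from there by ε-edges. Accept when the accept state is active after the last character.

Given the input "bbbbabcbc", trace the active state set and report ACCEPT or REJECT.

initial (ε-close {0}): {0,2}
'b' @ 1: {1,2,3,4}
'b' @ 2: {1,2,3,4,5}  [accepting]
'b' @ 3: {1,2,3,4,5}  [accepting]
'b' @ 4: {1,2,3,4,5}  [accepting]
'a' @ 5: {}  — dead — no transitions
rest 'bcbc' ignored (set empty)
after full input: {}  (accept=5 not in)

Answer: REJECT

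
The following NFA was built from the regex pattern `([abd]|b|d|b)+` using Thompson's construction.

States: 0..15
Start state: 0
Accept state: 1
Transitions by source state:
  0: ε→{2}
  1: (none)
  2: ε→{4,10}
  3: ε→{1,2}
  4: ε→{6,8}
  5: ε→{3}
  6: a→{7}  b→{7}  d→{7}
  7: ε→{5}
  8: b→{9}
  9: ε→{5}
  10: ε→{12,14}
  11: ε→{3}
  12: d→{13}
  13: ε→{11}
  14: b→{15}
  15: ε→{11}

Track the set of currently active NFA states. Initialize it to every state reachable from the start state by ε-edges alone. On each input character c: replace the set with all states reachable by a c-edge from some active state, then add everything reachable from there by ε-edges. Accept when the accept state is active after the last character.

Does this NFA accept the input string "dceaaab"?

start: ε-closure({0}) = {0,2,4,6,8,10,12,14}
'd' @ 1: {1,2,3,4,5,6,7,8,10,11,12,13,14}  [accepting]
'c' @ 2: {}  — dead — no transitions
rest 'eaaab' ignored (set empty)
after full input: {}  (accept=1 not in)

Answer: REJECT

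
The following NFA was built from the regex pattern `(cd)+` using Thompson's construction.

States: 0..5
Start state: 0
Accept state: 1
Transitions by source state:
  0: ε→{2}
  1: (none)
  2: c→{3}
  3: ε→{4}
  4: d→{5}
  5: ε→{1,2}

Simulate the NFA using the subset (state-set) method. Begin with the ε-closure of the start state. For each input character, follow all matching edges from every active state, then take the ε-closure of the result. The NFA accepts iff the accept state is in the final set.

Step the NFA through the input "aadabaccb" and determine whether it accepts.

initial (ε-close {0}): {0,2}
'a' @ 1: {}  — no active states
rest 'adabaccb' ignored (set empty)
final: {}; accept 1 not in set

Answer: REJECT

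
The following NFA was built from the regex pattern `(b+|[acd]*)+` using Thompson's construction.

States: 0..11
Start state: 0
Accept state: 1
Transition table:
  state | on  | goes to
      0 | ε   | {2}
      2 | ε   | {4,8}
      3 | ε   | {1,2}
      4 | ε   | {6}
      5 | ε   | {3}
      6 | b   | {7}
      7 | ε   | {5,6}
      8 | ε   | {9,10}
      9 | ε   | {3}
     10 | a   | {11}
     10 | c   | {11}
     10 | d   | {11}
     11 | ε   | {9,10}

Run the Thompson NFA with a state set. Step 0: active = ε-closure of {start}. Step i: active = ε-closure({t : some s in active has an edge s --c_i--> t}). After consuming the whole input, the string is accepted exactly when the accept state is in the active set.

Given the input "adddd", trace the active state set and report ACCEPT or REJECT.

Answer: ACCEPT

Trace:
S₀ = ε-closure({0}) = {0,1,2,3,4,6,8,9,10}
'a' @ 1: {1,2,3,4,6,8,9,10,11}  [accepting]
'd' @ 2: {1,2,3,4,6,8,9,10,11}  [accepting]
'd' @ 3: {1,2,3,4,6,8,9,10,11}  [accepting]
'd' @ 4: {1,2,3,4,6,8,9,10,11}  [accepting]
'd' @ 5: {1,2,3,4,6,8,9,10,11}  [accepting]
end set {1,2,3,4,6,8,9,10,11} — state 1 in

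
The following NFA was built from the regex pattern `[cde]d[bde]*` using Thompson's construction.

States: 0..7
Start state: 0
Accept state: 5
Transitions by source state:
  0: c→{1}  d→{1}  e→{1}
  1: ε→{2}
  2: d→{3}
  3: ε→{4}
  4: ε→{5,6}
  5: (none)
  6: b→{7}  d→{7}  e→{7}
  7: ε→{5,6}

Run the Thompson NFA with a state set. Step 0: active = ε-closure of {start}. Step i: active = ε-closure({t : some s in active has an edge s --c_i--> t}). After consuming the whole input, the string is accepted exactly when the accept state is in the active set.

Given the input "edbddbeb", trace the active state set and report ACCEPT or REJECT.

start: ε-closure({0}) = {0}
'e' @ 1: {1,2}
'd' @ 2: {3,4,5,6}  ✓accept
'b' @ 3: {5,6,7}  ✓accept
'd' @ 4: {5,6,7}  ✓accept
'd' @ 5: {5,6,7}  ✓accept
'b' @ 6: {5,6,7}  ✓accept
'e' @ 7: {5,6,7}  ✓accept
'b' @ 8: {5,6,7}  ✓accept
end set {5,6,7} — state 5 in

Answer: ACCEPT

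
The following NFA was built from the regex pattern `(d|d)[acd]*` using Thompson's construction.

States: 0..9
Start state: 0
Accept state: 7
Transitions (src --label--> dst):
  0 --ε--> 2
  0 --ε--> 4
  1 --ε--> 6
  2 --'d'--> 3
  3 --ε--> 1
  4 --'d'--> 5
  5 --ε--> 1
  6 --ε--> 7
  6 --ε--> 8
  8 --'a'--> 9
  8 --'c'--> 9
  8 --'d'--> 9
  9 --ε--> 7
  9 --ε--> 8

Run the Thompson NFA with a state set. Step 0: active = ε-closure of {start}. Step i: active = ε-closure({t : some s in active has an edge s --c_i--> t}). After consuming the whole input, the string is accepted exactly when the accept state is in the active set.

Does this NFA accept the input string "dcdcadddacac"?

Answer: ACCEPT

Steps:
initial (ε-close {0}): {0,2,4}
'd' @ 1: {1,3,5,6,7,8}  [accepting]
'c' @ 2: {7,8,9}  [accepting]
'd' @ 3: {7,8,9}  [accepting]
'c' @ 4: {7,8,9}  [accepting]
'a' @ 5: {7,8,9}  [accepting]
'd' @ 6: {7,8,9}  [accepting]
'd' @ 7: {7,8,9}  [accepting]
'd' @ 8: {7,8,9}  [accepting]
'a' @ 9: {7,8,9}  [accepting]
'c' @ 10: {7,8,9}  [accepting]
'a' @ 11: {7,8,9}  [accepting]
'c' @ 12: {7,8,9}  [accepting]
after full input: {7,8,9}  (accept=7 in)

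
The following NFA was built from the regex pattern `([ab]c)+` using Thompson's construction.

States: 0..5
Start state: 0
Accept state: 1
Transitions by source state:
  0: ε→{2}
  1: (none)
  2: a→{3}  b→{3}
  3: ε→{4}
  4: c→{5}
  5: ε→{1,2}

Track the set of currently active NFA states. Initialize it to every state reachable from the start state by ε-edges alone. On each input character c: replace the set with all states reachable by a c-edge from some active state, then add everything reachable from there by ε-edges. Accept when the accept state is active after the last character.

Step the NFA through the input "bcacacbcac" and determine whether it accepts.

Answer: ACCEPT

Derivation:
S₀ = ε-closure({0}) = {0,2}
'b' @ 1: {3,4}
'c' @ 2: {1,2,5}  ✓accept
'a' @ 3: {3,4}
'c' @ 4: {1,2,5}  ✓accept
'a' @ 5: {3,4}
'c' @ 6: {1,2,5}  ✓accept
'b' @ 7: {3,4}
'c' @ 8: {1,2,5}  ✓accept
'a' @ 9: {3,4}
'c' @ 10: {1,2,5}  ✓accept
end set {1,2,5} — state 1 in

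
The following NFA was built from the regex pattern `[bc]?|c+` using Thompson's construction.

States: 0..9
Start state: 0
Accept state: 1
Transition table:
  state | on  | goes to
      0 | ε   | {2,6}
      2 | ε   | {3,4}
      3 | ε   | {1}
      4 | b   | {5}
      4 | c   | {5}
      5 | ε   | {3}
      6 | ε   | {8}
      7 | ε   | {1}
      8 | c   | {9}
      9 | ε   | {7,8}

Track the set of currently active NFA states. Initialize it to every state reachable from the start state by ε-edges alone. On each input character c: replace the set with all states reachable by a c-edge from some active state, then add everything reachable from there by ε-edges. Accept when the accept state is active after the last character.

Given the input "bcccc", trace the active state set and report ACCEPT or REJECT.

initial (ε-close {0}): {0,1,2,3,4,6,8}
'b' @ 1: {1,3,5}  (accept∈set)
'c' @ 2: {}  — state set empty
rest 'ccc' ignored (set empty)
final: {}; accept 1 not in set

Answer: REJECT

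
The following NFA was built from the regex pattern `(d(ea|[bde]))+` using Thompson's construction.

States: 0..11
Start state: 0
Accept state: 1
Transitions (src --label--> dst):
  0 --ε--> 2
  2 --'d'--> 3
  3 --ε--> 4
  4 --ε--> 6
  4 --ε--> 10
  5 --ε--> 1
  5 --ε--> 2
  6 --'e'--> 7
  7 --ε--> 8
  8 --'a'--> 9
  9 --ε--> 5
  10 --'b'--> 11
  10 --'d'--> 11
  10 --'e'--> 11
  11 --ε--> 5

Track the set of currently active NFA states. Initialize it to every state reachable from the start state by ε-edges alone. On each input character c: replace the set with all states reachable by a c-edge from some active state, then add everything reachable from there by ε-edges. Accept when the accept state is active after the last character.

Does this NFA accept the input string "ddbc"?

initial (ε-close {0}): {0,2}
'd' @ 1: {3,4,6,10}
'd' @ 2: {1,2,5,11}  ✓accept
'b' @ 3: {}  — dead — no transitions
rest 'c' ignored (set empty)
after full input: {}  (accept=1 not in)

Answer: REJECT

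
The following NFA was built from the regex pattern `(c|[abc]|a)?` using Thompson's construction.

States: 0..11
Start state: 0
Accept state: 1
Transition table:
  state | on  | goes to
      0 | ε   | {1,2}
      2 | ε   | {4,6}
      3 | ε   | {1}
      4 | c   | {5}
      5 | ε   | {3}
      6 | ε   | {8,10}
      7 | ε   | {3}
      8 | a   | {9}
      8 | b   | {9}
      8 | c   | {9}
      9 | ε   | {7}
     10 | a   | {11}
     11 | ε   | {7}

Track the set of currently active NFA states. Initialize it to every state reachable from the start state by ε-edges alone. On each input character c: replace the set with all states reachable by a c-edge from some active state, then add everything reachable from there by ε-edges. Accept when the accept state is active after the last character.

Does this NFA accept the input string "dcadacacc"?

initial (ε-close {0}): {0,1,2,4,6,8,10}
'd' @ 1: {}  — no active states
rest 'cadacacc' ignored (set empty)
final: {}; accept 1 not in set

Answer: REJECT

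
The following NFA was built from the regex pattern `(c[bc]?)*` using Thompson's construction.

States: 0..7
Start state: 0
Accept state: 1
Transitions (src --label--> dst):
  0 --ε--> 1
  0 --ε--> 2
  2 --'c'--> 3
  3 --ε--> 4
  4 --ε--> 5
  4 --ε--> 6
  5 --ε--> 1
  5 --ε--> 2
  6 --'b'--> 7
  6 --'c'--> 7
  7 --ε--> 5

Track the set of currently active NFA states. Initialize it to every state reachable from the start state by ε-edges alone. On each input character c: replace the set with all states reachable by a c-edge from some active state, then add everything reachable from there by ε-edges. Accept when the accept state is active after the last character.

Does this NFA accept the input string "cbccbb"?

initial (ε-close {0}): {0,1,2}
'c' @ 1: {1,2,3,4,5,6}  (accept∈set)
'b' @ 2: {1,2,5,7}  (accept∈set)
'c' @ 3: {1,2,3,4,5,6}  (accept∈set)
'c' @ 4: {1,2,3,4,5,6,7}  (accept∈set)
'b' @ 5: {1,2,5,7}  (accept∈set)
'b' @ 6: {}  — no active states
final: {}; accept 1 not in set

Answer: REJECT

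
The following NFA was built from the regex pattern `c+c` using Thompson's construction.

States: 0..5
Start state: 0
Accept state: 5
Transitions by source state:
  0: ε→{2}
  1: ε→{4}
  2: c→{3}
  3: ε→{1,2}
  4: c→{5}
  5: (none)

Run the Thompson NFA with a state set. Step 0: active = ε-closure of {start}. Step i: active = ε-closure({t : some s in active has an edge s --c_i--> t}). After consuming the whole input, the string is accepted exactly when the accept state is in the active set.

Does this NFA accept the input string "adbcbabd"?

Answer: REJECT

Steps:
S₀ = ε-closure({0}) = {0,2}
'a' @ 1: {}  — dead — no transitions
rest 'dbcbabd' ignored (set empty)
final: {}; accept 5 not in set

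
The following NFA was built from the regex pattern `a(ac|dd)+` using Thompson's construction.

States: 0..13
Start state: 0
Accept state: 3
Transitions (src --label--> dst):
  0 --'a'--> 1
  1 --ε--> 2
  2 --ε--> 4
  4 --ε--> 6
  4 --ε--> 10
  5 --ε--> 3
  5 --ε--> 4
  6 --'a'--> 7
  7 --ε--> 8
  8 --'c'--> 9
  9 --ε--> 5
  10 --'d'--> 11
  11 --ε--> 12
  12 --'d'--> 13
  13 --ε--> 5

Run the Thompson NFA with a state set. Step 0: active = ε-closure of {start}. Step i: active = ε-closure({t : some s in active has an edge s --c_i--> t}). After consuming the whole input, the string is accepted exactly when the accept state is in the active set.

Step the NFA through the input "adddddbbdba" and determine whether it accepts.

Answer: REJECT

Steps:
initial (ε-close {0}): {0}
'a' @ 1: {1,2,4,6,10}
'd' @ 2: {11,12}
'd' @ 3: {3,4,5,6,10,13}  ✓accept
'd' @ 4: {11,12}
'd' @ 5: {3,4,5,6,10,13}  ✓accept
'd' @ 6: {11,12}
'b' @ 7: {}  — no active states
rest 'bdba' ignored (set empty)
final: {}; accept 3 not in set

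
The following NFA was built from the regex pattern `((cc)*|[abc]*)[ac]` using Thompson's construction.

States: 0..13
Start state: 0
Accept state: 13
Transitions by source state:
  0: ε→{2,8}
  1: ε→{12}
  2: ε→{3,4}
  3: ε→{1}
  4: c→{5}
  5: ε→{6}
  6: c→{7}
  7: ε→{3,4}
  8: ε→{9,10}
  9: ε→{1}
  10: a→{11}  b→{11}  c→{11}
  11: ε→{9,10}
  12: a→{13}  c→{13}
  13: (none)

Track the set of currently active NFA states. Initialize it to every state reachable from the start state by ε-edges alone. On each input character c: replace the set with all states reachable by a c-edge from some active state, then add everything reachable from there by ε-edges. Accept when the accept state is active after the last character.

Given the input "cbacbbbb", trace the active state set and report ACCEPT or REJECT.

Answer: REJECT

Derivation:
S₀ = ε-closure({0}) = {0,1,2,3,4,8,9,10,12}
'c' @ 1: {1,5,6,9,10,11,12,13}  ✓accept
'b' @ 2: {1,9,10,11,12}
'a' @ 3: {1,9,10,11,12,13}  ✓accept
'c' @ 4: {1,9,10,11,12,13}  ✓accept
'b' @ 5: {1,9,10,11,12}
'b' @ 6: {1,9,10,11,12}
'b' @ 7: {1,9,10,11,12}
'b' @ 8: {1,9,10,11,12}
final: {1,9,10,11,12}; accept 13 not in set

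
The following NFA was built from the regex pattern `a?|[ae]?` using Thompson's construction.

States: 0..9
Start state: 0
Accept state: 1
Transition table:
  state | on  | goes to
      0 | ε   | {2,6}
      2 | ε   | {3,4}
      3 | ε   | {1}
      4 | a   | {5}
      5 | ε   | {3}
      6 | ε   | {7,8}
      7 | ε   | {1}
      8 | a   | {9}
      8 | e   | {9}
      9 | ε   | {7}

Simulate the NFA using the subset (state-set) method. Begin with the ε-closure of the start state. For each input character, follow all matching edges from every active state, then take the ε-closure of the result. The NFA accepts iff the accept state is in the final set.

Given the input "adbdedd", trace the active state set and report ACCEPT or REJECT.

Answer: REJECT

Derivation:
S₀ = ε-closure({0}) = {0,1,2,3,4,6,7,8}
'a' @ 1: {1,3,5,7,9}  [accepting]
'd' @ 2: {}  — state set empty
rest 'bdedd' ignored (set empty)
end set {} — state 1 not in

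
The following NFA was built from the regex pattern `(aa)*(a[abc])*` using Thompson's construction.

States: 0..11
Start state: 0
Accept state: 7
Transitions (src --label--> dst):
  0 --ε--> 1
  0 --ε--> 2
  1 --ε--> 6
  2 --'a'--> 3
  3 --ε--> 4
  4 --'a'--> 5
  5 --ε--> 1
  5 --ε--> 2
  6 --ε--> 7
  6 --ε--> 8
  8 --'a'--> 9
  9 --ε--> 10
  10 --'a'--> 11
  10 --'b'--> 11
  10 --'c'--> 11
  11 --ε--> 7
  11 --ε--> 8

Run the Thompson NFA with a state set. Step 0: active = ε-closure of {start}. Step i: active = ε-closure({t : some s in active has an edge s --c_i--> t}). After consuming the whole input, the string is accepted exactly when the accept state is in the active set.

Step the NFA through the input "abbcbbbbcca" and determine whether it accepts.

Answer: REJECT

Trace:
start: ε-closure({0}) = {0,1,2,6,7,8}
'a' @ 1: {3,4,9,10}
'b' @ 2: {7,8,11}  [accepting]
'b' @ 3: {}  — dead — no transitions
rest 'cbbbbcca' ignored (set empty)
end set {} — state 7 not in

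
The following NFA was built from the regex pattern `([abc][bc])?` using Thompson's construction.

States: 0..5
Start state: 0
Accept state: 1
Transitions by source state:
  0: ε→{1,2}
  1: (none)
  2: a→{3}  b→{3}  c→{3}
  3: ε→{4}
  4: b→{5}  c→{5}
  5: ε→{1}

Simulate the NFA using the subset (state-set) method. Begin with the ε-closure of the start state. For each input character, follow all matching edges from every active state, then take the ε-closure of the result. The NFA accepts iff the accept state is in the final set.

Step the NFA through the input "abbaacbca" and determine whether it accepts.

Answer: REJECT

Trace:
S₀ = ε-closure({0}) = {0,1,2}
'a' @ 1: {3,4}
'b' @ 2: {1,5}  ✓accept
'b' @ 3: {}  — no active states
rest 'aacbca' ignored (set empty)
after full input: {}  (accept=1 not in)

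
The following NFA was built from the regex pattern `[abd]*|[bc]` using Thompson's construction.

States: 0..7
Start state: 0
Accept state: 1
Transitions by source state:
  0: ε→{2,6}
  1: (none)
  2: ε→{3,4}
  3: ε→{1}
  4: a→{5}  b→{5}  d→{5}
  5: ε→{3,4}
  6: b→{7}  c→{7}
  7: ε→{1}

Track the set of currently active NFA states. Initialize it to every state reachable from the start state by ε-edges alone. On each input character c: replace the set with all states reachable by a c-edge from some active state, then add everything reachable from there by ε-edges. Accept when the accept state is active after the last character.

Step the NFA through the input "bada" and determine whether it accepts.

initial (ε-close {0}): {0,1,2,3,4,6}
'b' @ 1: {1,3,4,5,7}  [accepting]
'a' @ 2: {1,3,4,5}  [accepting]
'd' @ 3: {1,3,4,5}  [accepting]
'a' @ 4: {1,3,4,5}  [accepting]
end set {1,3,4,5} — state 1 in

Answer: ACCEPT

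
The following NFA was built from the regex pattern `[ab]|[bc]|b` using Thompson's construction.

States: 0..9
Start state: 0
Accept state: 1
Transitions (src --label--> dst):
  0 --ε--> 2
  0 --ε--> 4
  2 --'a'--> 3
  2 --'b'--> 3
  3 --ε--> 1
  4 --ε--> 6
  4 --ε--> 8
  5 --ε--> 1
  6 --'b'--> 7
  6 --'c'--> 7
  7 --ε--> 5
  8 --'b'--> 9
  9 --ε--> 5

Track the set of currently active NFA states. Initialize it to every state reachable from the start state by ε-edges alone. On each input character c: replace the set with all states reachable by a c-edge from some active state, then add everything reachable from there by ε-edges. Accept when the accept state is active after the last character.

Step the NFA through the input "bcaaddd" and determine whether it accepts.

S₀ = ε-closure({0}) = {0,2,4,6,8}
'b' @ 1: {1,3,5,7,9}  (accept∈set)
'c' @ 2: {}  — state set empty
rest 'aaddd' ignored (set empty)
end set {} — state 1 not in

Answer: REJECT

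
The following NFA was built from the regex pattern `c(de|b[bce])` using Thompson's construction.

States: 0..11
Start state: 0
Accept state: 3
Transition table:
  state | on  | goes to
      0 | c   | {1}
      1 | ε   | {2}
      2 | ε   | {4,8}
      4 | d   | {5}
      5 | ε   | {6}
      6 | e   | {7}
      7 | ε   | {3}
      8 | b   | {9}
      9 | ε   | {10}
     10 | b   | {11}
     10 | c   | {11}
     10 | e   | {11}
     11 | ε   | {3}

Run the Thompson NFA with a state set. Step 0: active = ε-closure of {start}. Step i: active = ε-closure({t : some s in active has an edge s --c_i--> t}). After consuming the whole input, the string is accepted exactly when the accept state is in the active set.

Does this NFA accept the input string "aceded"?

start: ε-closure({0}) = {0}
'a' @ 1: {}  — no active states
rest 'ceded' ignored (set empty)
end set {} — state 3 not in

Answer: REJECT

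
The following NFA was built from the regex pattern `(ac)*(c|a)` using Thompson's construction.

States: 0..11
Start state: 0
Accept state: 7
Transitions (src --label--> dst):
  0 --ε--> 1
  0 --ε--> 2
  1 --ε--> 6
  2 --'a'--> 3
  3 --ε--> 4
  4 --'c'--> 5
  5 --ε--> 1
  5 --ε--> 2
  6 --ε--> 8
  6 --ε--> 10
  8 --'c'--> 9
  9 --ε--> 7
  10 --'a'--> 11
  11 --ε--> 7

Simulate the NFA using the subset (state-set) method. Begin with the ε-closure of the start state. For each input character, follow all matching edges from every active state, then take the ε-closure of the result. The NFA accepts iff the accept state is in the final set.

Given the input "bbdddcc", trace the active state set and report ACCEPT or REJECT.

Answer: REJECT

Derivation:
initial (ε-close {0}): {0,1,2,6,8,10}
'b' @ 1: {}  — no active states
rest 'bdddcc' ignored (set empty)
end set {} — state 7 not in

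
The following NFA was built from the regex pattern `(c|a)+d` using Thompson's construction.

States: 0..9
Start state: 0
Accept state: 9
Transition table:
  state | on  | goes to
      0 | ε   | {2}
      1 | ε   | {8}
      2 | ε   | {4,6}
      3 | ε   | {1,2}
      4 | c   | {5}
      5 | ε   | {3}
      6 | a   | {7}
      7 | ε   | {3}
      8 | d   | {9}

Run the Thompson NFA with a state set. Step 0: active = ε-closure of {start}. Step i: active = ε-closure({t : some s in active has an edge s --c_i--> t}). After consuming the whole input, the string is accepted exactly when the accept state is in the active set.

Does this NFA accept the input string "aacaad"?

initial (ε-close {0}): {0,2,4,6}
'a' @ 1: {1,2,3,4,6,7,8}
'a' @ 2: {1,2,3,4,6,7,8}
'c' @ 3: {1,2,3,4,5,6,8}
'a' @ 4: {1,2,3,4,6,7,8}
'a' @ 5: {1,2,3,4,6,7,8}
'd' @ 6: {9}  (accept∈set)
end set {9} — state 9 in

Answer: ACCEPT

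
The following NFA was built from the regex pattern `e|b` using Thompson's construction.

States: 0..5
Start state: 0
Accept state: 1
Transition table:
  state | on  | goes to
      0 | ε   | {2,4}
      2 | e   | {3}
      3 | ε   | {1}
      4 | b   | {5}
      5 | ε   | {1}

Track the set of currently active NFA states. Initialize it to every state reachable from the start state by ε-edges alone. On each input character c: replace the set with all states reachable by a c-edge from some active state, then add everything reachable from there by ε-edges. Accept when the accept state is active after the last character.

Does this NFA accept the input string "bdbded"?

Answer: REJECT

Steps:
start: ε-closure({0}) = {0,2,4}
'b' @ 1: {1,5}  [accepting]
'd' @ 2: {}  — state set empty
rest 'bded' ignored (set empty)
final: {}; accept 1 not in set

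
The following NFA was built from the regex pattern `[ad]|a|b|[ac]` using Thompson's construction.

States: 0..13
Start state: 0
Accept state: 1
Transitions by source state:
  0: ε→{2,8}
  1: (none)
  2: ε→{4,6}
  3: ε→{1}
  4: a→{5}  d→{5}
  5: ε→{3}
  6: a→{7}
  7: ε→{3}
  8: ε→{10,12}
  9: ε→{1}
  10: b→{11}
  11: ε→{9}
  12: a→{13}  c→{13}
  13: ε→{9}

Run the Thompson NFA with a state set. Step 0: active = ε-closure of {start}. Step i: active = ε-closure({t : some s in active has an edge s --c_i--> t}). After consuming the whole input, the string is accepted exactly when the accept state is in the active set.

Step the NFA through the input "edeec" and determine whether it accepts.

Answer: REJECT

Derivation:
start: ε-closure({0}) = {0,2,4,6,8,10,12}
'e' @ 1: {}  — state set empty
rest 'deec' ignored (set empty)
after full input: {}  (accept=1 not in)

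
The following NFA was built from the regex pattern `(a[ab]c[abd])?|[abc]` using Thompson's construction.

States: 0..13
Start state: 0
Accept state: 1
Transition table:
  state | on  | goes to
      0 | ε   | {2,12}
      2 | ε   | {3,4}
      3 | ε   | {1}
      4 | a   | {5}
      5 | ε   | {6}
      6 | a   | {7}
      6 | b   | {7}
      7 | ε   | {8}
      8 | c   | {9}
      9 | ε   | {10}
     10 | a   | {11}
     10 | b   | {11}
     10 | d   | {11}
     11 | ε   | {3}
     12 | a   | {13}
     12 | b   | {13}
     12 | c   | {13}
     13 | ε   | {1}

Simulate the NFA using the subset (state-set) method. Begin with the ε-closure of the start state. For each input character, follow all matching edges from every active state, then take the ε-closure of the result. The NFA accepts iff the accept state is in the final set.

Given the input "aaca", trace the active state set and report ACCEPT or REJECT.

initial (ε-close {0}): {0,1,2,3,4,12}
'a' @ 1: {1,5,6,13}  [accepting]
'a' @ 2: {7,8}
'c' @ 3: {9,10}
'a' @ 4: {1,3,11}  [accepting]
after full input: {1,3,11}  (accept=1 in)

Answer: ACCEPT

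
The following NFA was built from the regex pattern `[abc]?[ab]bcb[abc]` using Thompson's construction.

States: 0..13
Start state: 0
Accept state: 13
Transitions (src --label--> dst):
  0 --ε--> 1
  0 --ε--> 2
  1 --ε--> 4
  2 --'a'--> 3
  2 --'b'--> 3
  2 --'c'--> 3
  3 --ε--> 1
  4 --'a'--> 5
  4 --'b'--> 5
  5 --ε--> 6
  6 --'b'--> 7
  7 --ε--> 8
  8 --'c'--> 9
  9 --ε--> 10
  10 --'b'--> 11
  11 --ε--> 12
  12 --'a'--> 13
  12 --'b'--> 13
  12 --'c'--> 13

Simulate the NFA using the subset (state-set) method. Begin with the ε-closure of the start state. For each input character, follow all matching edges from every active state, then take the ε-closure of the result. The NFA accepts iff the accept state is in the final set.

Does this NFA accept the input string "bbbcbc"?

Answer: ACCEPT

Derivation:
initial (ε-close {0}): {0,1,2,4}
'b' @ 1: {1,3,4,5,6}
'b' @ 2: {5,6,7,8}
'b' @ 3: {7,8}
'c' @ 4: {9,10}
'b' @ 5: {11,12}
'c' @ 6: {13}  ✓accept
final: {13}; accept 13 in set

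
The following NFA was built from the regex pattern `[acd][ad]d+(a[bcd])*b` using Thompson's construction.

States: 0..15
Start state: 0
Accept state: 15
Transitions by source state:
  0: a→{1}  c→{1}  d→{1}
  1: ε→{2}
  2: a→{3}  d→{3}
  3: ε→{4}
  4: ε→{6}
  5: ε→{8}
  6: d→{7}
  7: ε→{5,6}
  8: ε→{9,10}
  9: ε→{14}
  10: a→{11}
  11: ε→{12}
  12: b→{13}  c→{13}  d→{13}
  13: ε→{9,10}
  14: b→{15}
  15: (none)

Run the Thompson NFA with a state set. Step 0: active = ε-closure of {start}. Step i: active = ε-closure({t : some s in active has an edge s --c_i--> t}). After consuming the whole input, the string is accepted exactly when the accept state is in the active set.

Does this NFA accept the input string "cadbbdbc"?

start: ε-closure({0}) = {0}
'c' @ 1: {1,2}
'a' @ 2: {3,4,6}
'd' @ 3: {5,6,7,8,9,10,14}
'b' @ 4: {15}  [accepting]
'b' @ 5: {}  — no active states
rest 'dbc' ignored (set empty)
final: {}; accept 15 not in set

Answer: REJECT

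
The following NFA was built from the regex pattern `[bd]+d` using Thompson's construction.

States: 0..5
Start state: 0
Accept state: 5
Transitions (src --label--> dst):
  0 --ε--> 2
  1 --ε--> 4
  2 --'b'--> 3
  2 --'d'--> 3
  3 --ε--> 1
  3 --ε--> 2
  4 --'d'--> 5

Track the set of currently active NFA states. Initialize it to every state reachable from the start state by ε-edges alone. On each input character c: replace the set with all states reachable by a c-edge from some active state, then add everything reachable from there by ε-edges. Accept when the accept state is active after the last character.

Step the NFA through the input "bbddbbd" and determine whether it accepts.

Answer: ACCEPT

Derivation:
S₀ = ε-closure({0}) = {0,2}
'b' @ 1: {1,2,3,4}
'b' @ 2: {1,2,3,4}
'd' @ 3: {1,2,3,4,5}  [accepting]
'd' @ 4: {1,2,3,4,5}  [accepting]
'b' @ 5: {1,2,3,4}
'b' @ 6: {1,2,3,4}
'd' @ 7: {1,2,3,4,5}  [accepting]
end set {1,2,3,4,5} — state 5 in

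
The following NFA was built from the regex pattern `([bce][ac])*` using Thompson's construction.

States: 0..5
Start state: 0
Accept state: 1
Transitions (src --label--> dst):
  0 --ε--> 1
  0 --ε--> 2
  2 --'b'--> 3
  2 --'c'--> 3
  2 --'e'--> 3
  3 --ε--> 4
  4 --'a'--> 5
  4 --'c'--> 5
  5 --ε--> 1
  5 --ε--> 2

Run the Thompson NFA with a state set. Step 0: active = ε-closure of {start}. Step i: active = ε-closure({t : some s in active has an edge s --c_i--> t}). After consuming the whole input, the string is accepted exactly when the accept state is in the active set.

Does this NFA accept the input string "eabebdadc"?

S₀ = ε-closure({0}) = {0,1,2}
'e' @ 1: {3,4}
'a' @ 2: {1,2,5}  [accepting]
'b' @ 3: {3,4}
'e' @ 4: {}  — state set empty
rest 'bdadc' ignored (set empty)
end set {} — state 1 not in

Answer: REJECT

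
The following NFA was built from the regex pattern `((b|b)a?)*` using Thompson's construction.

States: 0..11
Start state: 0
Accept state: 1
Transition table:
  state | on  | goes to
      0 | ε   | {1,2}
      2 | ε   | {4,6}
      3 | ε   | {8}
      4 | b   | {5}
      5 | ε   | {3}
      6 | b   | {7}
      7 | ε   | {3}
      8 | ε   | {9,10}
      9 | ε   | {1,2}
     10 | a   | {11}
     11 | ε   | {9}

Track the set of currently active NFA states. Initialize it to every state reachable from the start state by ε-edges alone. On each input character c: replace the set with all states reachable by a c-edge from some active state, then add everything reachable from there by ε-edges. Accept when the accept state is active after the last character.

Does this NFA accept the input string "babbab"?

initial (ε-close {0}): {0,1,2,4,6}
'b' @ 1: {1,2,3,4,5,6,7,8,9,10}  (accept∈set)
'a' @ 2: {1,2,4,6,9,11}  (accept∈set)
'b' @ 3: {1,2,3,4,5,6,7,8,9,10}  (accept∈set)
'b' @ 4: {1,2,3,4,5,6,7,8,9,10}  (accept∈set)
'a' @ 5: {1,2,4,6,9,11}  (accept∈set)
'b' @ 6: {1,2,3,4,5,6,7,8,9,10}  (accept∈set)
final: {1,2,3,4,5,6,7,8,9,10}; accept 1 in set

Answer: ACCEPT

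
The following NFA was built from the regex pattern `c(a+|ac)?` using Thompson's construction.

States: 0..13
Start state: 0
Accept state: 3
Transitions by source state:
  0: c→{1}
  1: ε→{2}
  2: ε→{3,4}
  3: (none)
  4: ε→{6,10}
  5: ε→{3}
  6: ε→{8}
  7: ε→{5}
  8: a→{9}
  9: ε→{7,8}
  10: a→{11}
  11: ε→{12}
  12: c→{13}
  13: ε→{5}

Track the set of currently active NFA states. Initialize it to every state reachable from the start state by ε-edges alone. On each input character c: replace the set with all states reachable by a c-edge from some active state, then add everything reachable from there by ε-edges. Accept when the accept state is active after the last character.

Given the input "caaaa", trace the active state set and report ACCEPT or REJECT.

start: ε-closure({0}) = {0}
'c' @ 1: {1,2,3,4,6,8,10}  (accept∈set)
'a' @ 2: {3,5,7,8,9,11,12}  (accept∈set)
'a' @ 3: {3,5,7,8,9}  (accept∈set)
'a' @ 4: {3,5,7,8,9}  (accept∈set)
'a' @ 5: {3,5,7,8,9}  (accept∈set)
final: {3,5,7,8,9}; accept 3 in set

Answer: ACCEPT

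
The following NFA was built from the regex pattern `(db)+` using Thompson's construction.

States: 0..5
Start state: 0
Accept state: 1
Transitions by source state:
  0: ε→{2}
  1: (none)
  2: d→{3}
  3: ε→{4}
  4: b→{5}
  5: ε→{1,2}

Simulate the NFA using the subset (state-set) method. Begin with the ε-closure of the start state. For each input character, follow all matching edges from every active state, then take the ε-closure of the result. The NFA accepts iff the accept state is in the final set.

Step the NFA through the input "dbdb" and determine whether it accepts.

Answer: ACCEPT

Derivation:
S₀ = ε-closure({0}) = {0,2}
'd' @ 1: {3,4}
'b' @ 2: {1,2,5}  ✓accept
'd' @ 3: {3,4}
'b' @ 4: {1,2,5}  ✓accept
after full input: {1,2,5}  (accept=1 in)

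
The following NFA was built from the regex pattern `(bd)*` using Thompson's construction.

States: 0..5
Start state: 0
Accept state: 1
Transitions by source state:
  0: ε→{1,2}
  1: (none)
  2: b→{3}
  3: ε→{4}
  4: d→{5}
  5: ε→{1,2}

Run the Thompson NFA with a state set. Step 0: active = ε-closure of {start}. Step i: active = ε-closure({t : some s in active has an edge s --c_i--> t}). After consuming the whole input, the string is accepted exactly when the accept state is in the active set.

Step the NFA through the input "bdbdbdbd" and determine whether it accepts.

start: ε-closure({0}) = {0,1,2}
'b' @ 1: {3,4}
'd' @ 2: {1,2,5}  (accept∈set)
'b' @ 3: {3,4}
'd' @ 4: {1,2,5}  (accept∈set)
'b' @ 5: {3,4}
'd' @ 6: {1,2,5}  (accept∈set)
'b' @ 7: {3,4}
'd' @ 8: {1,2,5}  (accept∈set)
after full input: {1,2,5}  (accept=1 in)

Answer: ACCEPT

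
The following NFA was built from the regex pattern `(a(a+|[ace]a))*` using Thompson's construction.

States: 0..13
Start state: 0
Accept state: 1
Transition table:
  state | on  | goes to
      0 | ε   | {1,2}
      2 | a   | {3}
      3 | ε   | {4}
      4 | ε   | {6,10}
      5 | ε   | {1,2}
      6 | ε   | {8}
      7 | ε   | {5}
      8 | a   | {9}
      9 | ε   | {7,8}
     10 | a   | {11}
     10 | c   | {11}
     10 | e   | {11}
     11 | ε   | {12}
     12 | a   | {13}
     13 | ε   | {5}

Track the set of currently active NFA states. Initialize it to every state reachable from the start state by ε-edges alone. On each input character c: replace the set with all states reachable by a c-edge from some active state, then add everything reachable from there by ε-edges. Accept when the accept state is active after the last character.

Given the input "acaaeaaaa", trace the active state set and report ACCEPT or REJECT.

initial (ε-close {0}): {0,1,2}
'a' @ 1: {3,4,6,8,10}
'c' @ 2: {11,12}
'a' @ 3: {1,2,5,13}  (accept∈set)
'a' @ 4: {3,4,6,8,10}
'e' @ 5: {11,12}
'a' @ 6: {1,2,5,13}  (accept∈set)
'a' @ 7: {3,4,6,8,10}
'a' @ 8: {1,2,5,7,8,9,11,12}  (accept∈set)
'a' @ 9: {1,2,3,4,5,6,7,8,9,10,13}  (accept∈set)
final: {1,2,3,4,5,6,7,8,9,10,13}; accept 1 in set

Answer: ACCEPT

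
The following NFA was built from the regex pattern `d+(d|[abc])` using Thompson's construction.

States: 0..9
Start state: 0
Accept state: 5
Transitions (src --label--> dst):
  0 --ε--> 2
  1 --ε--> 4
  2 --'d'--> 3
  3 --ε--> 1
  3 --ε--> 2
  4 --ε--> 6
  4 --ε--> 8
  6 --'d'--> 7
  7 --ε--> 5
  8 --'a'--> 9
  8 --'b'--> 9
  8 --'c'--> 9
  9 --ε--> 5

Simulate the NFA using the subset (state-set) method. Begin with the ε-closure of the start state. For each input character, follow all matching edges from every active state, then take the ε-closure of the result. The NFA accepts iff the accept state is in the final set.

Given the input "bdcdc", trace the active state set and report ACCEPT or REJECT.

initial (ε-close {0}): {0,2}
'b' @ 1: {}  — dead — no transitions
rest 'dcdc' ignored (set empty)
final: {}; accept 5 not in set

Answer: REJECT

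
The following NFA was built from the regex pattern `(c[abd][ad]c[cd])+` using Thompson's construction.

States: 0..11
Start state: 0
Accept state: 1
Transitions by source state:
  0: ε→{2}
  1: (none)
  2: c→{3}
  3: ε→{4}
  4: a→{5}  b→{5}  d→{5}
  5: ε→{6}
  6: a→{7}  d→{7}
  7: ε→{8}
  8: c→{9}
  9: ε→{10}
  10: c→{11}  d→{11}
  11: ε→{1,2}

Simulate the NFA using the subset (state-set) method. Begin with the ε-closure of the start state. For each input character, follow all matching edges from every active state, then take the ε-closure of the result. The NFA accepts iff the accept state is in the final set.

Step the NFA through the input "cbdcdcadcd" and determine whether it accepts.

Answer: ACCEPT

Steps:
S₀ = ε-closure({0}) = {0,2}
'c' @ 1: {3,4}
'b' @ 2: {5,6}
'd' @ 3: {7,8}
'c' @ 4: {9,10}
'd' @ 5: {1,2,11}  ✓accept
'c' @ 6: {3,4}
'a' @ 7: {5,6}
'd' @ 8: {7,8}
'c' @ 9: {9,10}
'd' @ 10: {1,2,11}  ✓accept
after full input: {1,2,11}  (accept=1 in)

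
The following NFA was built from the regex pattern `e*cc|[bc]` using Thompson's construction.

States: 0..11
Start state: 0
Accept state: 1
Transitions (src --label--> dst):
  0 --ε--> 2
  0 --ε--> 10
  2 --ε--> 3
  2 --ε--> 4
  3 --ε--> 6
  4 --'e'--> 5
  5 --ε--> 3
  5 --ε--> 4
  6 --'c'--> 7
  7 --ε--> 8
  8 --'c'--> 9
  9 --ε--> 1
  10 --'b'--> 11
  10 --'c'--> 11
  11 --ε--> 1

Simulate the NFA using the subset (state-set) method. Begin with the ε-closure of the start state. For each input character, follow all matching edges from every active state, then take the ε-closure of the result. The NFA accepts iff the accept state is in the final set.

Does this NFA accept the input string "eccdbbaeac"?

S₀ = ε-closure({0}) = {0,2,3,4,6,10}
'e' @ 1: {3,4,5,6}
'c' @ 2: {7,8}
'c' @ 3: {1,9}  ✓accept
'd' @ 4: {}  — dead — no transitions
rest 'bbaeac' ignored (set empty)
end set {} — state 1 not in

Answer: REJECT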